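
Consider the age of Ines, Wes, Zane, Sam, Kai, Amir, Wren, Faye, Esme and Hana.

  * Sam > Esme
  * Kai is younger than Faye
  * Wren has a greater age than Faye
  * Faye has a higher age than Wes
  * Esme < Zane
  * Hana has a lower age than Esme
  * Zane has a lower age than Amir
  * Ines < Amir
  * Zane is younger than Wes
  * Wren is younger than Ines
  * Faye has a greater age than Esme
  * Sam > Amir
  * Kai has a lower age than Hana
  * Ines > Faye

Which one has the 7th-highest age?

The consecutive relations fix a unique order: Kai < Hana < Esme < Zane < Wes < Faye < Wren < Ines < Amir < Sam.
Counting 7 from the largest end gives Zane.

Zane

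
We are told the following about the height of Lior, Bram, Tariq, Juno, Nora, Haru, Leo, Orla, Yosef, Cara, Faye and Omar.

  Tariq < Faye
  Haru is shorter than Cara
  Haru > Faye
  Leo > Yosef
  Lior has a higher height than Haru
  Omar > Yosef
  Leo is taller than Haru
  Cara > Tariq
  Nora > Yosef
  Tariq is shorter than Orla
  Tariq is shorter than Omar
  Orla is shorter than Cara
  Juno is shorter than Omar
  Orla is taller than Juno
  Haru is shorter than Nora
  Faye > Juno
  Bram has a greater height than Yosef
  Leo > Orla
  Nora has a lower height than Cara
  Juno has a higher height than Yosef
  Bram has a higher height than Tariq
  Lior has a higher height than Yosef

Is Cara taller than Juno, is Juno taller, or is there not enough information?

Cara

Juno < Faye and Faye < Haru give Juno < Haru.
With Haru < Nora: Juno < Faye < Haru < Nora.
With Nora < Cara: Juno < Faye < Haru < Nora < Cara.
So Cara is taller.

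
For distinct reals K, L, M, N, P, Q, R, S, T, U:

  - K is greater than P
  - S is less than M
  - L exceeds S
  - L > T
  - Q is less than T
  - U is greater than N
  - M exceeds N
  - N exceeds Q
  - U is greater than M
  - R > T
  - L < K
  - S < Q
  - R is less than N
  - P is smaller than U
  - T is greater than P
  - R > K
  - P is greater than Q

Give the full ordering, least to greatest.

S < Q < P < T < L < K < R < N < M < U

Nothing is placed below S, so it is least; from there S < Q; Q < P; P < T; T < L; L < K; K < R; R < N; N < M; M < U, each given directly.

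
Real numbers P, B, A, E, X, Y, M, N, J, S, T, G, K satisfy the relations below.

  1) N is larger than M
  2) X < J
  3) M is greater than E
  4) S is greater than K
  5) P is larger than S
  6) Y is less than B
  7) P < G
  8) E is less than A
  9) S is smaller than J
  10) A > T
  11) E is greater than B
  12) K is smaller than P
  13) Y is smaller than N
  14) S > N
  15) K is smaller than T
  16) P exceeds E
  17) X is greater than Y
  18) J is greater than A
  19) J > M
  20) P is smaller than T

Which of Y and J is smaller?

Y

The relevant relations are Y < B; B < E; E < M; M < N; N < S; S < P; P < T; T < A; A < J.
Chaining these gives Y < B < E < M < N < S < P < T < A < J.
So Y < J; Y is the smaller of the two.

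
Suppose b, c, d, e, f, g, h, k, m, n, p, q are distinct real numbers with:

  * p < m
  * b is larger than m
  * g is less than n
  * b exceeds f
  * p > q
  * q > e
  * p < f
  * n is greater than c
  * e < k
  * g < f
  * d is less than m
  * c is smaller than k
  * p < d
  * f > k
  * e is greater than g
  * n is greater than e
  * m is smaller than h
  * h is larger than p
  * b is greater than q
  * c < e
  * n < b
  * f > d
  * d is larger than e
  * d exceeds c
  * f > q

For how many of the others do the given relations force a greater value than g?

Directly above g: e, n, f.
One step further: q, k, d, b (7 so far).
One step further: p, m (9 so far).
One step further: h (10 so far).
Nothing else is reachable above g; 10 in all.

10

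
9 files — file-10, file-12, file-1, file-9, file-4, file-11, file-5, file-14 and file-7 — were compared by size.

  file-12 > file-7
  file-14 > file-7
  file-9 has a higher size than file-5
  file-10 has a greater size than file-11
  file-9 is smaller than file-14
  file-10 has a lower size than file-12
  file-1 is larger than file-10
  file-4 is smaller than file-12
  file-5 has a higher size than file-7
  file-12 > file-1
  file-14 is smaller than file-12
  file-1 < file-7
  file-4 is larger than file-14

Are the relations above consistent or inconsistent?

Every relation is compatible with file-11 < file-10 < file-1 < file-7 < file-5 < file-9 < file-14 < file-4 < file-12; the set is consistent.

consistent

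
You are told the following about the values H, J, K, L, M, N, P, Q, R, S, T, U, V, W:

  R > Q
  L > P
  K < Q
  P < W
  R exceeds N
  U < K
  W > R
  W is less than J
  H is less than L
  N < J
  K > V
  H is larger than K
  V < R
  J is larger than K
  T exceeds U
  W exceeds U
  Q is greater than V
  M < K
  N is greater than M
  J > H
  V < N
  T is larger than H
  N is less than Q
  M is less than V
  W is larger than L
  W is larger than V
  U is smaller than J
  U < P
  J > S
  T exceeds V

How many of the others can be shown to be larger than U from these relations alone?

Directly above U: K, P, W, T, J.
One step further: H, L, Q (8 so far).
One step further: R (9 so far).
Nothing else is reachable above U; 9 in all.

9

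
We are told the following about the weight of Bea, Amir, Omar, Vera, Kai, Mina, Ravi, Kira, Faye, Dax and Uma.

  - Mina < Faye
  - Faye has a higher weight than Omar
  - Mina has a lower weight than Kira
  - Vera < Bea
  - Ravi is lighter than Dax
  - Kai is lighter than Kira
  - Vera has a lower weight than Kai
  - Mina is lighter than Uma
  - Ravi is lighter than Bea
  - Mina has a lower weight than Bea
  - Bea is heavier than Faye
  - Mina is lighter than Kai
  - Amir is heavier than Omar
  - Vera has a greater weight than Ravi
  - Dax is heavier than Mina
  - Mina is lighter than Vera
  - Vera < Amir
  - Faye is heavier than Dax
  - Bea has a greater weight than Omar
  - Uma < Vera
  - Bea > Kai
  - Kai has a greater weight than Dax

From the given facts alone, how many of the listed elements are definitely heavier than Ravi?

7

The elements the relations force above Ravi are Dax, Vera, Kai, Faye, Bea, Kira, Amir — no chain reaches any other.
That is 7.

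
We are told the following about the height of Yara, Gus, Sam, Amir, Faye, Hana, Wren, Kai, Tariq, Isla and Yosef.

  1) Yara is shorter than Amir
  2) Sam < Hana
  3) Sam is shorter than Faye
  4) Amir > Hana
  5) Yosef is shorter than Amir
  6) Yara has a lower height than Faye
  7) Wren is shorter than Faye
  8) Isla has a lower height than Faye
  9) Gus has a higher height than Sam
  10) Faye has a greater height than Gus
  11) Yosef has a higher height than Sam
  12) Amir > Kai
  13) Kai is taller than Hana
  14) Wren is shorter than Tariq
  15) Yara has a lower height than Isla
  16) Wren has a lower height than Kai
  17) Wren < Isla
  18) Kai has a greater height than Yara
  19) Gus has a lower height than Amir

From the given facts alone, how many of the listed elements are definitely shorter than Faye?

Directly below Faye: Wren, Yara, Sam, Isla, Gus.
No other element is forced below Faye by the given relations, so the count is 5.

5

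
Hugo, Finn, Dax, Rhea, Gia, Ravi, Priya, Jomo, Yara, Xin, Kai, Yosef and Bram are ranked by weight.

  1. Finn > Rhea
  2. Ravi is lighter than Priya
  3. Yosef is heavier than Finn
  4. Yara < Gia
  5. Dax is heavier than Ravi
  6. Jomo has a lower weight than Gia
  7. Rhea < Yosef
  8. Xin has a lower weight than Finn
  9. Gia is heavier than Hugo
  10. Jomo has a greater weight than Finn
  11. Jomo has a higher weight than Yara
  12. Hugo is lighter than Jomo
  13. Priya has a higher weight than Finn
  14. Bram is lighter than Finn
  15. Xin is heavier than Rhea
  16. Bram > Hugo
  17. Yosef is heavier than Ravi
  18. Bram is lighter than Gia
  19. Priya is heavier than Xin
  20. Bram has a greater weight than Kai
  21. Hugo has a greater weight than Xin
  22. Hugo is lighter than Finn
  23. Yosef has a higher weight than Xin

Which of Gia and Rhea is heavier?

Gia

Following the relations from Rhea: Rhea < Xin < Hugo < Bram < Finn < Jomo < Gia.
So Rhea < Gia; Gia is the heavier of the two.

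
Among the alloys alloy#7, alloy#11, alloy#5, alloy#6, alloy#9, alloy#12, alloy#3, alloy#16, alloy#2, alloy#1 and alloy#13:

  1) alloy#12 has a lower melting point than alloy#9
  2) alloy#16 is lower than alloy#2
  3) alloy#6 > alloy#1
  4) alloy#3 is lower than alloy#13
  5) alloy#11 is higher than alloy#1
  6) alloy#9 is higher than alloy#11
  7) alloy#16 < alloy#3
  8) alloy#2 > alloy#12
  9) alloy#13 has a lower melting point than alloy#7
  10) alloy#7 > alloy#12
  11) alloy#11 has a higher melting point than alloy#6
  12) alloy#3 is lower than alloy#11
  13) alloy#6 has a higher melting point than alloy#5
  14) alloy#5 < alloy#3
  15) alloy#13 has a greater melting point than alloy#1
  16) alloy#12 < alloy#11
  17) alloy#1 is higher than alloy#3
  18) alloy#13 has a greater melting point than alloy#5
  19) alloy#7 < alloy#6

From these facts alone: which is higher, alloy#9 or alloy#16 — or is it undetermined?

alloy#9

Link the given pairs in sequence: alloy#16 < alloy#3; alloy#3 < alloy#1; alloy#1 < alloy#13; alloy#13 < alloy#7; alloy#7 < alloy#6; alloy#6 < alloy#11; alloy#11 < alloy#9.
Together: alloy#16 < alloy#3 < alloy#1 < alloy#13 < alloy#7 < alloy#6 < alloy#11 < alloy#9.
So alloy#9 is higher.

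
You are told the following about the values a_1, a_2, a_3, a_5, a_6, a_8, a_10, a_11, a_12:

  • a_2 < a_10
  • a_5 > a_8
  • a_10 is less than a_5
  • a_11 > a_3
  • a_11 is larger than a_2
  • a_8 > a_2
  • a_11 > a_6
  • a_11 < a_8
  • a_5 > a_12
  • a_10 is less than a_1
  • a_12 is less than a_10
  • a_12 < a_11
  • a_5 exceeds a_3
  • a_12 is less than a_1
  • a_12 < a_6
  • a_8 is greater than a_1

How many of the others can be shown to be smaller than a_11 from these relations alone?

4

Directly below a_11: a_12, a_6, a_2, a_3.
No other element is forced below a_11 by the given relations, so the count is 4.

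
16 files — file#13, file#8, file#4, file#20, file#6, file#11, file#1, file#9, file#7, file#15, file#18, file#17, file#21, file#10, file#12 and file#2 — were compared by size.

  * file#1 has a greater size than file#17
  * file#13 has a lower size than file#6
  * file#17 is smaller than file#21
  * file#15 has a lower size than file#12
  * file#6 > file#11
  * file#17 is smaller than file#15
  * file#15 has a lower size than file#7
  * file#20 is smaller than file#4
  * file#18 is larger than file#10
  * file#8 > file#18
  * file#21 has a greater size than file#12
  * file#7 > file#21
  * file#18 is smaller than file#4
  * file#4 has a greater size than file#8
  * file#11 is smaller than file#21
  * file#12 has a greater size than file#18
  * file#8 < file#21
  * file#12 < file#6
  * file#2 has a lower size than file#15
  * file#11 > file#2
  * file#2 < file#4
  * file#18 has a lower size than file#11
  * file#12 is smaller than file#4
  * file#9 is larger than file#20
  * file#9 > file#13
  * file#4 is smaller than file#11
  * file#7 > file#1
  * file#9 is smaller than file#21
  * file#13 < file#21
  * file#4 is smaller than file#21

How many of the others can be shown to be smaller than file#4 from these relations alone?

From file#4 the given relations immediately reach file#18, file#20, file#2, file#12, file#8.
From those, file#10, file#15 — 7 in total.
From those, file#17 — 8 in total.
Nothing else is reachable below file#4; 8 in all.

8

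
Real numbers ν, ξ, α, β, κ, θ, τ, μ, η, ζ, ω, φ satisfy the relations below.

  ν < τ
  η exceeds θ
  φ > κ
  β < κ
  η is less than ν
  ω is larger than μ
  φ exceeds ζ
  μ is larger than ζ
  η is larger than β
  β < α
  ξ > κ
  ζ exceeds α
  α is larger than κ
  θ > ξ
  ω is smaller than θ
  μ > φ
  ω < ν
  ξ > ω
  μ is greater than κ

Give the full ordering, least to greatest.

Nothing is placed below β, so it is least; from there β < κ; κ < α; α < ζ; ζ < φ; φ < μ; μ < ω; ω < ξ; ξ < θ; θ < η; η < ν; ν < τ, each given directly.

β < κ < α < ζ < φ < μ < ω < ξ < θ < η < ν < τ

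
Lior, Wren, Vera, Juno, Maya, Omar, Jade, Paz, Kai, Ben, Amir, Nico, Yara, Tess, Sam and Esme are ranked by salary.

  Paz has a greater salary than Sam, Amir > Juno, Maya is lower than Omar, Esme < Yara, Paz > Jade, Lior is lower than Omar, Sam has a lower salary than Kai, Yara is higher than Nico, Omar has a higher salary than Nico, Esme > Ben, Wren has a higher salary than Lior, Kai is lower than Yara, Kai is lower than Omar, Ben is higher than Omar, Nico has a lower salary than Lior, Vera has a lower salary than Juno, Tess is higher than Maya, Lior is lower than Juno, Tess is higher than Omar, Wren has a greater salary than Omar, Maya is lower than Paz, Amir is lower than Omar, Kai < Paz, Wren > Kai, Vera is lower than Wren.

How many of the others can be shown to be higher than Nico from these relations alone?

9

From Nico the given relations immediately reach Lior, Omar, Yara.
From those, Juno, Ben, Tess, Wren — 7 in total.
From those, Amir, Esme — 9 in total.
Nothing else is reachable above Nico; 9 in all.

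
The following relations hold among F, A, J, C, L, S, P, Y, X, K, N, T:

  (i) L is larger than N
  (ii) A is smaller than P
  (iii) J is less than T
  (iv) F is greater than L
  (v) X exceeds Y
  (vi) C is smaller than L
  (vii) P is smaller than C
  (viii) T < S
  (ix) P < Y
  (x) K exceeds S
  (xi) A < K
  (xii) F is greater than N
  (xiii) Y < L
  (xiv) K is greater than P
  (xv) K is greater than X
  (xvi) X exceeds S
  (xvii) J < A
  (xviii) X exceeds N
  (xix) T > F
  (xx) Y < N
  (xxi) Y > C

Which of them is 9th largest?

Chaining the given pairs: J < A < P < C < Y < N < L < F < T < S < X < K.
Counting 9 from the largest end gives C.

C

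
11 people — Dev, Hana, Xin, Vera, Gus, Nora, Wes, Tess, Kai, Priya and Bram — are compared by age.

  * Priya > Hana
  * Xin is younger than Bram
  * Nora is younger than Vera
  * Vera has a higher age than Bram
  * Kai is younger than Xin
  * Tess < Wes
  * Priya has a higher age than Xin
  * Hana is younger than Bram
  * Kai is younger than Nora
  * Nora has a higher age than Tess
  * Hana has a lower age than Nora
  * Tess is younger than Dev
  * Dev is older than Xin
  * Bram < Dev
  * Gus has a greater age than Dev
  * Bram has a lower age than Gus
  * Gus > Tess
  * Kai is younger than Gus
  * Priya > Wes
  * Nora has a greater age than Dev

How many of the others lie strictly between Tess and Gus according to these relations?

The relations place Tess below Gus. An element lies strictly between them when it is forced above Tess and also forced below Gus.
Above Tess: {Wes, Priya, Dev, Nora, Vera}. Below Gus: {Kai, Xin, Hana, Bram, Dev}.
Intersection: {Dev} — 1.

1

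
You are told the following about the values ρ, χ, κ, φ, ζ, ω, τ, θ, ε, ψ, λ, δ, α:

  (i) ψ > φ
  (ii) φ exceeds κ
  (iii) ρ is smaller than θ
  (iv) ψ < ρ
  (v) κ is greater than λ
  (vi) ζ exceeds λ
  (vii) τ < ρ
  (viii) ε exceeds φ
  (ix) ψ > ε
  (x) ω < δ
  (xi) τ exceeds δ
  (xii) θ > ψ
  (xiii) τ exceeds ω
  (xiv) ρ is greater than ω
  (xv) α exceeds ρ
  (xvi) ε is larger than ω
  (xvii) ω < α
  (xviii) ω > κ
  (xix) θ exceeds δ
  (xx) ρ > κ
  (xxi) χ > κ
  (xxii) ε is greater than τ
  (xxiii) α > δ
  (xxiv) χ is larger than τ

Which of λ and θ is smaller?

λ

Following the relations from λ: λ < κ < ω < δ < τ < ε < ψ < ρ < θ.
So λ < θ; λ is the smaller of the two.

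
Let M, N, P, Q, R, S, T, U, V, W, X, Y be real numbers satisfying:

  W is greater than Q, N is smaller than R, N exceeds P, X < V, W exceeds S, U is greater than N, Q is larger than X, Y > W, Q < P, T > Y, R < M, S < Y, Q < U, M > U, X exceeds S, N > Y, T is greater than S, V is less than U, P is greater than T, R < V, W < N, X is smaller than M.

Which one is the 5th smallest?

Y

Chaining the given pairs: S < X < Q < W < Y < T < P < N < R < V < U < M.
The 5th smallest is Y.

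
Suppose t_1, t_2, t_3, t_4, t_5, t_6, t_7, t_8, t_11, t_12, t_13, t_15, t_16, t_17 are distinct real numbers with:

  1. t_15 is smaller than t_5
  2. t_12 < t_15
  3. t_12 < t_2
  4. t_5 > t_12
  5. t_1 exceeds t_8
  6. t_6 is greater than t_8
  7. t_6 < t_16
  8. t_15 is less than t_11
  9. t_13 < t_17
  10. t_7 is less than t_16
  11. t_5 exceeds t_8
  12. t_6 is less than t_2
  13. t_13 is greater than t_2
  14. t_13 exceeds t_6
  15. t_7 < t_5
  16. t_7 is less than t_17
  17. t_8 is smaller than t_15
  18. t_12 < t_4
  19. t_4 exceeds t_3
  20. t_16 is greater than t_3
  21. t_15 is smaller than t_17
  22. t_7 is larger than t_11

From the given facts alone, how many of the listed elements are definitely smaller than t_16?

Directly below t_16: t_3, t_6, t_7.
One step further: t_8, t_11 (5 so far).
One step further: t_15 (6 so far).
One step further: t_12 (7 so far).
Nothing else is reachable below t_16; 7 in all.

7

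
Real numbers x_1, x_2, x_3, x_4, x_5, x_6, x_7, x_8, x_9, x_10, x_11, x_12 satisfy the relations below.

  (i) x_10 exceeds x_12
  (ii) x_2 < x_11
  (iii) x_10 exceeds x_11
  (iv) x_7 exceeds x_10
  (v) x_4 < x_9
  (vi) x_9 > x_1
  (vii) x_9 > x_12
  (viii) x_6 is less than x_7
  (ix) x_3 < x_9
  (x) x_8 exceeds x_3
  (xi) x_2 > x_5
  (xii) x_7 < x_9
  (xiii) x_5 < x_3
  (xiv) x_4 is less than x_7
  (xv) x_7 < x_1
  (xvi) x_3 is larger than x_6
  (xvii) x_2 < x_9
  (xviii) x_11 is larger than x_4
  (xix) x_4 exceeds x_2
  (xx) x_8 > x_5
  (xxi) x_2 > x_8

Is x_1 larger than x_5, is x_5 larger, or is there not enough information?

x_5 < x_3 and x_3 < x_8 give x_5 < x_8.
Then x_8 < x_2 extends the chain to x_2.
With x_2 < x_4: x_5 < x_3 < x_8 < x_2 < x_4.
Then x_4 < x_11 extends the chain to x_11.
With x_11 < x_10: x_5 < x_3 < x_8 < x_2 < x_4 < x_11 < x_10.
Then x_10 < x_7 extends the chain to x_7.
Then x_7 < x_1 extends the chain to x_1.
So x_1 is larger.

x_1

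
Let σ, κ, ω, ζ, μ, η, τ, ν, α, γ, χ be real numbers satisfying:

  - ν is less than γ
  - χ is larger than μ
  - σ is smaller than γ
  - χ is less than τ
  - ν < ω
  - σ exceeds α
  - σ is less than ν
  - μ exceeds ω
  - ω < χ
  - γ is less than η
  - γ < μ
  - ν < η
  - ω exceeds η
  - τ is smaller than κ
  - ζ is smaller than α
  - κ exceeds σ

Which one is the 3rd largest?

Chaining the given pairs: ζ < α < σ < ν < γ < η < ω < μ < χ < τ < κ.
The 3rd largest is χ.

χ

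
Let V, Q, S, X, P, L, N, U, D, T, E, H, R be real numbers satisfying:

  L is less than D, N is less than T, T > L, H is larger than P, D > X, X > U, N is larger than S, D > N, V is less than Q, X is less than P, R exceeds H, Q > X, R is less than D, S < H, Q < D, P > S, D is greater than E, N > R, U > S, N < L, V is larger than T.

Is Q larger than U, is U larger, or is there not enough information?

Link the given pairs in sequence: U < X; X < P; P < H; H < R; R < N; N < L; L < T; T < V; V < Q.
Together: U < X < P < H < R < N < L < T < V < Q.
So Q is larger.

Q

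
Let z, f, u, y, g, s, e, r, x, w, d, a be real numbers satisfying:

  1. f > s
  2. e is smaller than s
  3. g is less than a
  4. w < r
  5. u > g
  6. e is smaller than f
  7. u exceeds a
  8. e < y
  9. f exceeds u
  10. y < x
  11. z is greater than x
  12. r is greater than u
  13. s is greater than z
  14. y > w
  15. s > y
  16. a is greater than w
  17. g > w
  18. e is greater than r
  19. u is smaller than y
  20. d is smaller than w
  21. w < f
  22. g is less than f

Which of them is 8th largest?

Chaining the given pairs: d < w < g < a < u < r < e < y < x < z < s < f.
Counting 8 from the largest end gives u.

u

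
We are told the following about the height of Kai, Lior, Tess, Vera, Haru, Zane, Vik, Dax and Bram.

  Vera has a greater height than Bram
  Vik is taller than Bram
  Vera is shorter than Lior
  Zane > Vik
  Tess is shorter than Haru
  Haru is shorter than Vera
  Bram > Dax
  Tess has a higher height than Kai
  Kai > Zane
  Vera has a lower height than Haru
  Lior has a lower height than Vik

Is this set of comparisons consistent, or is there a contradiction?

Chaining the given relations yields Vera < Lior < Vik < Zane < Kai < Tess < Haru, so Vera < Haru. But one relation states Haru < Vera. These cannot both hold.

inconsistent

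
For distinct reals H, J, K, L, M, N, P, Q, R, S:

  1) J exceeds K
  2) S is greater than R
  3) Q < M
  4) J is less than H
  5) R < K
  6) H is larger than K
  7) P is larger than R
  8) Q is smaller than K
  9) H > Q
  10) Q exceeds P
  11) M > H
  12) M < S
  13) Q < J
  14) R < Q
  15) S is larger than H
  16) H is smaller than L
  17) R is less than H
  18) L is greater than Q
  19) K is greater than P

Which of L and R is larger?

L

The relevant relations are R < P; P < Q; Q < K; K < J; J < H; H < L.
Together: R < P < Q < K < J < H < L.
So R < L; L is the larger of the two.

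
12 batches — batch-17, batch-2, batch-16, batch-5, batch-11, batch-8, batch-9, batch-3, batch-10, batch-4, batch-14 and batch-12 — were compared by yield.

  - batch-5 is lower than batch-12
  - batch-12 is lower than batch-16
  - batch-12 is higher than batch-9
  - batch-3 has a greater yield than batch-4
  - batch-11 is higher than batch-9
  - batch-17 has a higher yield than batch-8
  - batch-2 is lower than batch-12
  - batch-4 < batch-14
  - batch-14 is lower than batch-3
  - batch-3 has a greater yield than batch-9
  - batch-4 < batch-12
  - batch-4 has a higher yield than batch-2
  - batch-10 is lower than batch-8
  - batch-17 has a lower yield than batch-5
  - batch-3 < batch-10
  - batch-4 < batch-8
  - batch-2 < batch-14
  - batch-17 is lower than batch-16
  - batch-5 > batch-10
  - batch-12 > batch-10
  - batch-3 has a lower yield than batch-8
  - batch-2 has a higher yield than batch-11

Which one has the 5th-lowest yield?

batch-14

Piecing the relations together gives one ordering: batch-9 < batch-11 < batch-2 < batch-4 < batch-14 < batch-3 < batch-10 < batch-8 < batch-17 < batch-5 < batch-12 < batch-16.
Counting 5 from the smallest end gives batch-14.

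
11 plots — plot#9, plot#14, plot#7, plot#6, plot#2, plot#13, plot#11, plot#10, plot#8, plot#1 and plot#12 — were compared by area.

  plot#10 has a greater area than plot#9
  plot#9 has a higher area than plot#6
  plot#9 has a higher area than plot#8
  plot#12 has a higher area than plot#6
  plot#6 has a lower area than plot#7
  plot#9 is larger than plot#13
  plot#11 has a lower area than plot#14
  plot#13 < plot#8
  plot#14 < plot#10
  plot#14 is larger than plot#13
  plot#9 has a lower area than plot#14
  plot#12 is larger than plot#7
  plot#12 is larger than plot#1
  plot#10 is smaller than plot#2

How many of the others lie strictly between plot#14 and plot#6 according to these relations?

Chaining upward from plot#6 reaches: plot#7, plot#12, plot#9, plot#10, plot#2.
Chaining downward from plot#14 reaches: plot#13, plot#11, plot#8, plot#9.
Strictly between plot#6 and plot#14 are those in both lists: plot#9 — 1 element.

1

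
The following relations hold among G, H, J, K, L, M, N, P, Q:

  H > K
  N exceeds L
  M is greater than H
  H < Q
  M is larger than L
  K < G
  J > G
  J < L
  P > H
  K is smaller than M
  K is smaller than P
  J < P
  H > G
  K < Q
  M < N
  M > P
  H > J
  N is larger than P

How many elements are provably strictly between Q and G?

Chaining upward from G reaches: J, H, L, P, M, N.
Chaining downward from Q reaches: K, J, H.
Strictly between G and Q are those in both lists: J, H — 2 elements.

2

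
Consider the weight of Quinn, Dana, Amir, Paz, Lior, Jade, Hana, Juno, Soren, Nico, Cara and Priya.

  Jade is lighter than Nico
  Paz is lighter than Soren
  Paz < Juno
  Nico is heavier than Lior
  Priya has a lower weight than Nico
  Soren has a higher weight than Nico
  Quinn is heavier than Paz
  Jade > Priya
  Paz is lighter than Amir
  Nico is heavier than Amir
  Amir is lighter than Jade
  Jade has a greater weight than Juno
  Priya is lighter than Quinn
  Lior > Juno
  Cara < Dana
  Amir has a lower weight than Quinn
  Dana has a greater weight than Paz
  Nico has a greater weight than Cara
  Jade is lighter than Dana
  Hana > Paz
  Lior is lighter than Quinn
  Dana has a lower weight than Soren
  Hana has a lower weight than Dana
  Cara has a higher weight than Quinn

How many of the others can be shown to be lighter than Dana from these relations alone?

9

From Dana the given relations immediately reach Paz, Jade, Hana, Cara.
From those, Priya, Juno, Amir, Quinn — 8 in total.
From those, Lior — 9 in total.
Nothing else is reachable below Dana; 9 in all.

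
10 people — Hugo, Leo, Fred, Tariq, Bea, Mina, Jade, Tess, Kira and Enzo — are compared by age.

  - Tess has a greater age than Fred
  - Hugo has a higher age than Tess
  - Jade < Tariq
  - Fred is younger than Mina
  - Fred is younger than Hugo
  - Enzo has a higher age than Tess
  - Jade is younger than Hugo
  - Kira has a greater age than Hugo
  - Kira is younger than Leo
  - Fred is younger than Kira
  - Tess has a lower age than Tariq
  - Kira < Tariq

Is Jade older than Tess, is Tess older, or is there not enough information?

Following every chain through Tess: above Tess we get Enzo, Hugo, Kira, Leo, Tariq; below Tess we get Fred.
Jade is not reached, and no chain runs the other way from Jade to Tess.
So the given relations leave the order of Tess and Jade undetermined.

undetermined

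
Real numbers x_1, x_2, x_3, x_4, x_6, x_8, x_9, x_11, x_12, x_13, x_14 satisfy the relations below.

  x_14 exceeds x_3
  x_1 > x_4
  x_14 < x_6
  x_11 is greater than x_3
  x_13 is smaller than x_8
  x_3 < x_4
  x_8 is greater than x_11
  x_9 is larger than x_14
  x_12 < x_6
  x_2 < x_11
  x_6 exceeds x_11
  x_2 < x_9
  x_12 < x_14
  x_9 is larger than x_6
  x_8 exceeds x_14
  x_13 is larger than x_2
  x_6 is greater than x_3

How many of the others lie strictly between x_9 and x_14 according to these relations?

The relations place x_14 below x_9. An element lies strictly between them when it is forced above x_14 and also forced below x_9.
Above x_14: {x_6, x_8}. Below x_9: {x_3, x_2, x_12, x_11, x_6}.
Intersection: {x_6} — 1.

1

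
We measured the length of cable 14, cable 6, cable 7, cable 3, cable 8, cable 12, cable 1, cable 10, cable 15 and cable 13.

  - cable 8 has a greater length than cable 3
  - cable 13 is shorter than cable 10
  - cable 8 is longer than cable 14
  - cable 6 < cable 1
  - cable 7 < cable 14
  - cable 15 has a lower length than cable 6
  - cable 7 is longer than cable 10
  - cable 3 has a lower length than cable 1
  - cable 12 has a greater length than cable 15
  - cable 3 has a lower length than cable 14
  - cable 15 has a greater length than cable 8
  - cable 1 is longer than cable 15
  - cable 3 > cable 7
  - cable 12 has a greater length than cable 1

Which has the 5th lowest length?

Chaining the given pairs: cable 13 < cable 10 < cable 7 < cable 3 < cable 14 < cable 8 < cable 15 < cable 6 < cable 1 < cable 12.
Counting 5 from the smallest end gives cable 14.

cable 14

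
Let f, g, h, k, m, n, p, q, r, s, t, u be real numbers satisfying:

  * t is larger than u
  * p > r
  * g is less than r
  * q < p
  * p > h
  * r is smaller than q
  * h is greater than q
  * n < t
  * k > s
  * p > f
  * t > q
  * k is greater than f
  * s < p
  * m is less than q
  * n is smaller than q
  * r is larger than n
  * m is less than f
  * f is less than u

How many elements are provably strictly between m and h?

Chaining upward from m reaches: f, u, q, k, p, t.
Chaining downward from h reaches: n, g, r, q.
Strictly between m and h are those in both lists: q — 1 element.

1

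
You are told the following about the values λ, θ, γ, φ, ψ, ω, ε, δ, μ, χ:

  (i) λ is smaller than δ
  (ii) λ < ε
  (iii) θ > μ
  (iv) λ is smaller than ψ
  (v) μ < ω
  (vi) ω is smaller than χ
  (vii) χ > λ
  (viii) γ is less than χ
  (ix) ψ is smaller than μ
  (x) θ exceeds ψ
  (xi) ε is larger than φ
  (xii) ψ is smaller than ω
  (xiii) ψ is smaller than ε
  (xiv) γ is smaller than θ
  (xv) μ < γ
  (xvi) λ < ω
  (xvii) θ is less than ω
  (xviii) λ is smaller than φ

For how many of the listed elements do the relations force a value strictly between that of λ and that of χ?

The relations place λ below χ. An element lies strictly between them when it is forced above λ and also forced below χ.
Above λ: {φ, ψ, μ, δ, γ, ε, θ, ω}. Below χ: {ψ, μ, γ, θ, ω}.
Intersection: {ψ, μ, γ, θ, ω} — 5.

5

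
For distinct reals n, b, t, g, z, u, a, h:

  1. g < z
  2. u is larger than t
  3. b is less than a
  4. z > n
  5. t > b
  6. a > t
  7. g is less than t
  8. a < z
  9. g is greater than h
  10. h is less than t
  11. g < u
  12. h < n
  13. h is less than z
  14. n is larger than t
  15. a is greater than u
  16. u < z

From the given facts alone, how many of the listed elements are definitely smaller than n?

Directly below n: h, t.
One step further: b, g (4 so far).
No other element is forced below n by the given relations, so the count is 4.

4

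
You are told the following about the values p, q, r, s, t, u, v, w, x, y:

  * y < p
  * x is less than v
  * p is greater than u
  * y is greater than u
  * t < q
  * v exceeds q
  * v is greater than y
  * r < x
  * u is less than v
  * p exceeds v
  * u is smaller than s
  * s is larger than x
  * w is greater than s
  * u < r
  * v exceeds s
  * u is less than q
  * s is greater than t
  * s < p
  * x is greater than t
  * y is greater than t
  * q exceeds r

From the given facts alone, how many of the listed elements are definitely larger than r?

6

Directly above r: x, q.
One step further: s, v (4 so far).
One step further: w, p (6 so far).
Nothing else is reachable above r; 6 in all.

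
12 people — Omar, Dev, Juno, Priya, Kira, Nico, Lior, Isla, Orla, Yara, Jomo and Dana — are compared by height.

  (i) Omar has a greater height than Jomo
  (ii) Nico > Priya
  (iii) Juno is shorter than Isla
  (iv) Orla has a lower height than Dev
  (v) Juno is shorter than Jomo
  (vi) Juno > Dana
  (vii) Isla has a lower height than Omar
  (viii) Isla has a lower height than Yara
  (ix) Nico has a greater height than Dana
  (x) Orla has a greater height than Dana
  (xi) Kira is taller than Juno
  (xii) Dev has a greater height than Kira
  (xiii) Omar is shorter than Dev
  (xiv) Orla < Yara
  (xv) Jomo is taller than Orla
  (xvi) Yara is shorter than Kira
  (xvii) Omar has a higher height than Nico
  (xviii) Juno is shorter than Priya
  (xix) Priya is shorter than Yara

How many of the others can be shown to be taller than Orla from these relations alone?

5

The elements the relations force above Orla are Yara, Kira, Jomo, Omar, Dev — no chain reaches any other.
That is 5.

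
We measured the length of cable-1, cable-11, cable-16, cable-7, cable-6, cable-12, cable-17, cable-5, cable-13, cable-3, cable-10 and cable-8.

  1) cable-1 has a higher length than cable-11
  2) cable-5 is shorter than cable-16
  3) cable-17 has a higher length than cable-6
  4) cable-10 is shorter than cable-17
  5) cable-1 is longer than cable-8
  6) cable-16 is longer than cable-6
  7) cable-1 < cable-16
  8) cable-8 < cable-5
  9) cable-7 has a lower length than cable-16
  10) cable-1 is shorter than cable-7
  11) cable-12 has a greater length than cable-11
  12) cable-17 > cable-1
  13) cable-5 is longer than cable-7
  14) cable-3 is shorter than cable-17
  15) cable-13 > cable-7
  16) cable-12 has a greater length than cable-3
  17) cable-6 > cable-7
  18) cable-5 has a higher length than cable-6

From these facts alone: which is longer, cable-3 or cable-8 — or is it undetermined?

undetermined

Following every chain through cable-8: above cable-8 we get cable-1, cable-7, cable-6, cable-5, cable-13, cable-16, cable-17.
cable-3 is not reached, and no chain runs the other way from cable-3 to cable-8.
So the given relations leave the order of cable-8 and cable-3 undetermined.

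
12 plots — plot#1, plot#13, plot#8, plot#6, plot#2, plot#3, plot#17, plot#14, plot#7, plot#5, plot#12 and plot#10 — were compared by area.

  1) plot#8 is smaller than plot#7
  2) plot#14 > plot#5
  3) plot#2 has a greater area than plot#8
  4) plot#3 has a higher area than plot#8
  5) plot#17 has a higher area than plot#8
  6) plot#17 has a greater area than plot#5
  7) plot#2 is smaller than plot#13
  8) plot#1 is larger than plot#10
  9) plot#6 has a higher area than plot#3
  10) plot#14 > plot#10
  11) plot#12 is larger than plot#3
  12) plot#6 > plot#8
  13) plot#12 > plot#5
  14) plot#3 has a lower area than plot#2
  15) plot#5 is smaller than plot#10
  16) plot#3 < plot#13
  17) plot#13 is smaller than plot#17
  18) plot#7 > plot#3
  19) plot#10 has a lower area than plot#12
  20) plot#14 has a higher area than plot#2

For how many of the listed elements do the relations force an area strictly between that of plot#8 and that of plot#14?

Chaining upward from plot#8 reaches: plot#3, plot#2, plot#12, plot#7, plot#13, plot#6, plot#17.
Chaining downward from plot#14 reaches: plot#5, plot#3, plot#10, plot#2.
Strictly between plot#8 and plot#14 are those in both lists: plot#3, plot#2 — 2 elements.

2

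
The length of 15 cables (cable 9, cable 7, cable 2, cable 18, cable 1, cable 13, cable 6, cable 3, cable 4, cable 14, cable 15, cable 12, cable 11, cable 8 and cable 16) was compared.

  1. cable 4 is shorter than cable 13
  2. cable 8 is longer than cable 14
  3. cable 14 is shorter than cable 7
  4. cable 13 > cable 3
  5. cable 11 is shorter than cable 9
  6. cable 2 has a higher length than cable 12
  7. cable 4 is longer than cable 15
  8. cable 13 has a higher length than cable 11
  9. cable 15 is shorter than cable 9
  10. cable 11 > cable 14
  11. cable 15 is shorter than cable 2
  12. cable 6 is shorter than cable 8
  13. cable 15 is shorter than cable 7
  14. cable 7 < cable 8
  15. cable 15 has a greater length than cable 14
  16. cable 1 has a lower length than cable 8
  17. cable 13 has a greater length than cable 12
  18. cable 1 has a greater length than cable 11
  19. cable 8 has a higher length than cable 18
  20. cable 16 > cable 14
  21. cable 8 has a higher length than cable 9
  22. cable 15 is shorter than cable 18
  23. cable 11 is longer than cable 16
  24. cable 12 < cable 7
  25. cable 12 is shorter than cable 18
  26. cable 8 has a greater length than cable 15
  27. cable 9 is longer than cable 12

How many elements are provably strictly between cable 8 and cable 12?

3

The relations place cable 12 below cable 8. An element lies strictly between them when it is forced above cable 12 and also forced below cable 8.
Above cable 12: {cable 7, cable 2, cable 18, cable 9, cable 13}. Below cable 8: {cable 14, cable 16, cable 11, cable 1, cable 15, cable 6, cable 7, cable 18, cable 9}.
Intersection: {cable 7, cable 18, cable 9} — 3.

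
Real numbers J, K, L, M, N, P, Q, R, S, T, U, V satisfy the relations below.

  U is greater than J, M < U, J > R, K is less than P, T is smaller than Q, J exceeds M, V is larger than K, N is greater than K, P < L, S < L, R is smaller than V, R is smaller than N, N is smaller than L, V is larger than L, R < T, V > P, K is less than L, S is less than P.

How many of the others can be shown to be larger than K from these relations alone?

The elements the relations force above K are N, P, L, V — no chain reaches any other.
That is 4.

4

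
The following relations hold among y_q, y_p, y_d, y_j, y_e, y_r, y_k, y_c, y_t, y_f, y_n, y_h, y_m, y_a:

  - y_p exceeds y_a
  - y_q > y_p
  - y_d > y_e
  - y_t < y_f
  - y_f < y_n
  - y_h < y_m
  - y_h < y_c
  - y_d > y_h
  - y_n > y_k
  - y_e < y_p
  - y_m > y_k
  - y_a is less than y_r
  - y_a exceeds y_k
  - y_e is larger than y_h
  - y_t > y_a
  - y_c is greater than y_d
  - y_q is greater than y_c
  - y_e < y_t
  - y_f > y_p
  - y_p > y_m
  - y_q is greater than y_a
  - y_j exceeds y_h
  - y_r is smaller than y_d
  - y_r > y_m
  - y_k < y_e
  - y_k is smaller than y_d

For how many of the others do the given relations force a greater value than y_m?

The elements the relations force above y_m are y_r, y_d, y_p, y_c, y_q, y_f, y_n — no chain reaches any other.
That is 7.

7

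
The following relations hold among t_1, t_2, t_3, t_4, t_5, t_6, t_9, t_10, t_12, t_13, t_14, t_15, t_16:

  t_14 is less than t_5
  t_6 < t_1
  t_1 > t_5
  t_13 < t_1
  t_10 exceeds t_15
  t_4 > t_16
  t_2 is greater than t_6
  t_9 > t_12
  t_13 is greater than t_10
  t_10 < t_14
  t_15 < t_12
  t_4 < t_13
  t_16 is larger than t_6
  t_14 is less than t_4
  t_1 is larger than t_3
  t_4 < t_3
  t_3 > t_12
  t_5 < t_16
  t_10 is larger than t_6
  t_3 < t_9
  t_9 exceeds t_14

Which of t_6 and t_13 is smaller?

t_6 < t_10 and t_10 < t_14 give t_6 < t_14.
Then t_14 < t_5 extends the chain to t_5.
With t_5 < t_16: t_6 < t_10 < t_14 < t_5 < t_16.
With t_16 < t_4: t_6 < t_10 < t_14 < t_5 < t_16 < t_4.
With t_4 < t_13: t_6 < t_10 < t_14 < t_5 < t_16 < t_4 < t_13.
So t_6 < t_13; t_6 is the smaller of the two.

t_6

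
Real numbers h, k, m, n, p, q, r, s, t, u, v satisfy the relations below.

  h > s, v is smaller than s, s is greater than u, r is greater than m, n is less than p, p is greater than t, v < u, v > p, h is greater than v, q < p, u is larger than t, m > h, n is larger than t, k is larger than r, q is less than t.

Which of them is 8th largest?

Chaining the given pairs: q < t < n < p < v < u < s < h < m < r < k.
Counting 8 from the largest end gives p.

p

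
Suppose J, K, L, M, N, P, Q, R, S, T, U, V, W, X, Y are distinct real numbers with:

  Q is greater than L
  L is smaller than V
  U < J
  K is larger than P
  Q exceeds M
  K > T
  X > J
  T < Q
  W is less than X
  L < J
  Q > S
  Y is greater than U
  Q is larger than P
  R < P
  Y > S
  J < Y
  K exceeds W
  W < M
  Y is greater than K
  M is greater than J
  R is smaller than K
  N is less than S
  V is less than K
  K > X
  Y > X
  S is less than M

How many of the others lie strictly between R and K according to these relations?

The relations place R below K. An element lies strictly between them when it is forced above R and also forced below K.
Above R: {P, Y, Q}. Below K: {W, U, L, J, V, X, P, T}.
Intersection: {P} — 1.

1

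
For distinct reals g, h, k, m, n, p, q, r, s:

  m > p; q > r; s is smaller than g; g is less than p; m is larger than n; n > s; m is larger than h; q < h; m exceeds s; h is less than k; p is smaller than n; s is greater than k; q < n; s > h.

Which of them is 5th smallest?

Piecing the relations together gives one ordering: r < q < h < k < s < g < p < n < m.
Counting 5 from the smallest end gives s.

s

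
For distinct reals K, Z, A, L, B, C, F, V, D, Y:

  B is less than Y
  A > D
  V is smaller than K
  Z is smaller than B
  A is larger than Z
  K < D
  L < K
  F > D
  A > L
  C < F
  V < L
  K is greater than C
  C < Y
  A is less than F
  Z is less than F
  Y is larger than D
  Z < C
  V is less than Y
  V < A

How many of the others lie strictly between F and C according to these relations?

The relations place C below F. An element lies strictly between them when it is forced above C and also forced below F.
Above C: {K, D, A, Y}. Below F: {V, Z, L, K, D, A}.
Intersection: {K, D, A} — 3.

3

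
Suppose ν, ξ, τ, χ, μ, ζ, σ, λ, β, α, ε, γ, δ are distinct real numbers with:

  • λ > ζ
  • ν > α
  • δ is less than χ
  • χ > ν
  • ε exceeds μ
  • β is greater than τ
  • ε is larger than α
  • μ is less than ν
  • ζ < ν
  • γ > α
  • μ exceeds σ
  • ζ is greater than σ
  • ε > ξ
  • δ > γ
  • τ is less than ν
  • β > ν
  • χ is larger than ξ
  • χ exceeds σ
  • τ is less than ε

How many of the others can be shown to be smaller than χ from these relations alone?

From χ the given relations immediately reach σ, ξ, δ, ν.
From those, μ, ζ, τ, α, γ — 9 in total.
Nothing else is reachable below χ; 9 in all.

9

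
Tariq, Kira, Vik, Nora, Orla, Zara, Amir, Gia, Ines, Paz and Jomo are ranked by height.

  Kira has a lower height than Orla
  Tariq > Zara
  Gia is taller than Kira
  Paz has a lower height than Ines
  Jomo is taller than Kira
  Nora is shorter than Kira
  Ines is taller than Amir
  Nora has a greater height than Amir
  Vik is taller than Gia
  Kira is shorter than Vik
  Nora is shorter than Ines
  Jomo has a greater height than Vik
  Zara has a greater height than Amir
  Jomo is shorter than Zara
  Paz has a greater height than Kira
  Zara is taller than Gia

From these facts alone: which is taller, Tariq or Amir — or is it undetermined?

Tariq

Amir < Nora and Nora < Kira give Amir < Kira.
Then Kira < Gia extends the chain to Gia.
With Gia < Vik: Amir < Nora < Kira < Gia < Vik.
With Vik < Jomo: Amir < Nora < Kira < Gia < Vik < Jomo.
Then Jomo < Zara extends the chain to Zara.
Then Zara < Tariq extends the chain to Tariq.
So Tariq is taller.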